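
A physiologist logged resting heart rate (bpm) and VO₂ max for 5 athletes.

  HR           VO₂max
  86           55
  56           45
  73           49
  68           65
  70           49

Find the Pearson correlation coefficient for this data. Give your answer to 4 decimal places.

n = 5, Σx = 353, Σy = 263, Σx² = 25385, Σy² = 14077, Σxy = 18677
nΣxy − ΣxΣy = 93385 − 92839 = 546
nΣx² − (Σx)² = 126925 − 124609 = 2316; nΣy² − (Σy)² = 70385 − 69169 = 1216
r = 546 / √(2316 × 1216) = 546 / 1678.1704 ≈ 0.3254

0.3254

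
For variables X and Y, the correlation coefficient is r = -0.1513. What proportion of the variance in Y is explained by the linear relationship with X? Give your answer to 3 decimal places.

r² = (-0.1513)² = 0.023

0.023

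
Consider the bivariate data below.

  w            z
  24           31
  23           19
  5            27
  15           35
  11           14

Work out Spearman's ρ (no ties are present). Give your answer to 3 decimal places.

Rank w: 5, 4, 1, 3, 2
Rank z: 4, 2, 3, 5, 1
d = rank(w) − rank(z): 1, 2, -2, -2, 1; Σd² = 14
ρ = 1 − 6Σd² / [n(n²−1)] = 1 − 6×14 / (5×24) = 1 − 84/120 ≈ 0.300

0.300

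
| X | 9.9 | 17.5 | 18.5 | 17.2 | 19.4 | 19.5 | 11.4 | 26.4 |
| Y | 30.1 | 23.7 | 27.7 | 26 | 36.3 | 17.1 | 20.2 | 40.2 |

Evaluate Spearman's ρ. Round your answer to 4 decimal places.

Rank X: 1, 4, 5, 3, 6, 7, 2, 8
Rank Y: 6, 3, 5, 4, 7, 1, 2, 8
d = rank(X) − rank(Y): -5, 1, 0, -1, -1, 6, 0, 0; Σd² = 64
ρ = 1 − 6Σd² / [n(n²−1)] = 1 − 6×64 / (8×63) = 1 − 384/504 ≈ 0.2381

0.2381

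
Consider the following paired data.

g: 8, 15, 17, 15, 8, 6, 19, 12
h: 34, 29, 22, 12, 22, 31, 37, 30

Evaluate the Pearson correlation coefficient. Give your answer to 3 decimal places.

-0.099

n = 8, Σg = 100, Σh = 217, Σg² = 1408, Σh² = 6339, Σgh = 2686
nΣgh − ΣgΣh = 21488 − 21700 = -212
nΣg² − (Σg)² = 11264 − 10000 = 1264; nΣh² − (Σh)² = 50712 − 47089 = 3623
r = -212 / √(1264 × 3623) = -212 / 2139.9701 ≈ -0.099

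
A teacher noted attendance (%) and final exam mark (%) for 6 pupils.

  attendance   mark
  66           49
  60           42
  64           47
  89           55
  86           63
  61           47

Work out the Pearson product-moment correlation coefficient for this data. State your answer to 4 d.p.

0.8897

n = 6, Σx = 426, Σy = 303, Σx² = 31090, Σy² = 15577, Σxy = 21942
nΣxy − ΣxΣy = 131652 − 129078 = 2574
nΣx² − (Σx)² = 186540 − 181476 = 5064; nΣy² − (Σy)² = 93462 − 91809 = 1653
r = 2574 / √(5064 × 1653) = 2574 / 2893.2321 ≈ 0.8897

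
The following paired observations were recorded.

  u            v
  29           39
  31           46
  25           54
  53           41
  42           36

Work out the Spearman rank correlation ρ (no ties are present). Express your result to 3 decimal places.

-0.500

Rank u: 2, 3, 1, 5, 4
Rank v: 2, 4, 5, 3, 1
d = rank(u) − rank(v): 0, -1, -4, 2, 3; Σd² = 30
ρ = 1 − 6Σd² / [n(n²−1)] = 1 − 6×30 / (5×24) = 1 − 180/120 ≈ -0.500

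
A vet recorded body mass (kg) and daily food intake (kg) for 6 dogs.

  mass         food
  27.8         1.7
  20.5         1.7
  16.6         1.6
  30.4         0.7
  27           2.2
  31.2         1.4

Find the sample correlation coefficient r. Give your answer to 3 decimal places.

n = 6, Σx = 153.5, Σy = 9.3, Σx² = 4095.25, Σy² = 15.63, Σxy = 233.03
nΣxy − ΣxΣy = 1398.18 − 1427.55 = -29.37
nΣx² − (Σx)² = 24571.5 − 23562.25 = 1009.25; nΣy² − (Σy)² = 93.78 − 86.49 = 7.29
r = -29.37 / √(1009.25 × 7.29) = -29.37 / 85.7755 ≈ -0.342

-0.342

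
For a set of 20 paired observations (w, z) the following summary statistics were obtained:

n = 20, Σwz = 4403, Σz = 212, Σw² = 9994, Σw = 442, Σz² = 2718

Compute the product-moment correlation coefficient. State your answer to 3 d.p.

r = (nΣwz − ΣwΣz) / √[(nΣw² − (Σw)²)(nΣz² − (Σz)²)]
Numerator: 20×4403 − 442×212 = -5644
Denominator: √[(199880 − 195364)(54360 − 44944)] = √[4516 × 9416] = 6520.9398
r = -5644 / 6520.9398 ≈ -0.866

-0.866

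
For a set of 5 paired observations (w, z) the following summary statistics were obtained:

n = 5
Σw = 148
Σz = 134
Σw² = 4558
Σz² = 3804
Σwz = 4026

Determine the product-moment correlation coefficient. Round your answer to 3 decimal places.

r = (nΣwz − ΣwΣz) / √[(nΣw² − (Σw)²)(nΣz² − (Σz)²)]
Numerator: 5×4026 − 148×134 = 298
Denominator: √[(22790 − 21904)(19020 − 17956)] = √[886 × 1064] = 970.9295
r = 298 / 970.9295 ≈ 0.307

0.307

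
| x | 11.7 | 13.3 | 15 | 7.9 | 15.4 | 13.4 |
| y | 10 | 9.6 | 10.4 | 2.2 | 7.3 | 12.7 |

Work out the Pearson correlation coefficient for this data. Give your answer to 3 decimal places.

0.673

n = 6, Σx = 76.7, Σy = 52.2, Σx² = 1017.91, Σy² = 519.74, Σxy = 700.66
nΣxy − ΣxΣy = 4203.96 − 4003.74 = 200.22
nΣx² − (Σx)² = 6107.46 − 5882.89 = 224.57; nΣy² − (Σy)² = 3118.44 − 2724.84 = 393.6
r = 200.22 / √(224.57 × 393.6) = 200.22 / 297.3058 ≈ 0.673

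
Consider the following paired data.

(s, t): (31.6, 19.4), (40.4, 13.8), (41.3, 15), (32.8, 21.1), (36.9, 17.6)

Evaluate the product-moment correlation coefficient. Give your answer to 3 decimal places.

n = 5, Σs = 183, Σt = 86.9, Σs² = 6773.86, Σt² = 1546.77, Σst = 3131.58
nΣst − ΣsΣt = 15657.9 − 15902.7 = -244.8
nΣs² − (Σs)² = 33869.3 − 33489 = 380.3; nΣt² − (Σt)² = 7733.85 − 7551.61 = 182.24
r = -244.8 / √(380.3 × 182.24) = -244.8 / 263.2601 ≈ -0.930

-0.930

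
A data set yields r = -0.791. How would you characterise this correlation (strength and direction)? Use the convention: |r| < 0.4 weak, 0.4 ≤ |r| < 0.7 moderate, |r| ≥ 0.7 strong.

r = -0.791 < 0 so the relationship is negative.
|r| = 0.791, which falls in the strong range.

strong negative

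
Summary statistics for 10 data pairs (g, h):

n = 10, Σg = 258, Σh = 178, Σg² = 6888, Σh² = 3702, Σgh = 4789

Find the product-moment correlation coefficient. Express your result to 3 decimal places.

r = (nΣgh − ΣgΣh) / √[(nΣg² − (Σg)²)(nΣh² − (Σh)²)]
Numerator: 10×4789 − 258×178 = 1966
Denominator: √[(68880 − 66564)(37020 − 31684)] = √[2316 × 5336] = 3515.4197
r = 1966 / 3515.4197 ≈ 0.559

0.559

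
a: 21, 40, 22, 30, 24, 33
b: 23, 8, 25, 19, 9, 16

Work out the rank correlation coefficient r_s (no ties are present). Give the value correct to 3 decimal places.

-0.771

Rank a: 1, 6, 2, 4, 3, 5
Rank b: 5, 1, 6, 4, 2, 3
d = rank(a) − rank(b): -4, 5, -4, 0, 1, 2; Σd² = 62
ρ = 1 − 6Σd² / [n(n²−1)] = 1 − 6×62 / (6×35) = 1 − 372/210 ≈ -0.771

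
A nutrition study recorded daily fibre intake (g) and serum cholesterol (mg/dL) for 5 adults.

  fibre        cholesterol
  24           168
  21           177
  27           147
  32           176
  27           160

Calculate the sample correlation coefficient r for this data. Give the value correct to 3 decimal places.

-0.116

n = 5, Σx = 131, Σy = 828, Σx² = 3499, Σy² = 137738, Σxy = 21670
nΣxy − ΣxΣy = 108350 − 108468 = -118
nΣx² − (Σx)² = 17495 − 17161 = 334; nΣy² − (Σy)² = 688690 − 685584 = 3106
r = -118 / √(334 × 3106) = -118 / 1018.5303 ≈ -0.116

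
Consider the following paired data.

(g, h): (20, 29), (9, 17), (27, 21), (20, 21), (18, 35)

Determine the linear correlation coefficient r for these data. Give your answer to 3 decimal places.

0.200

n = 5, Σg = 94, Σh = 123, Σg² = 1934, Σh² = 3237, Σgh = 2350
nΣgh − ΣgΣh = 11750 − 11562 = 188
nΣg² − (Σg)² = 9670 − 8836 = 834; nΣh² − (Σh)² = 16185 − 15129 = 1056
r = 188 / √(834 × 1056) = 188 / 938.4583 ≈ 0.200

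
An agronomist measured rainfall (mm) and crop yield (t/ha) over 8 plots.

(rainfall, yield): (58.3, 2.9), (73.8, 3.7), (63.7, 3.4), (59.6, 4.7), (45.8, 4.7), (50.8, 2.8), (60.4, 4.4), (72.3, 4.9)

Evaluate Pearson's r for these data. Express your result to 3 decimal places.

n = 8, Σx = 484.7, Σy = 31.5, Σx² = 30008.91, Σy² = 129.05, Σxy = 1916.36
nΣxy − ΣxΣy = 15330.88 − 15268.05 = 62.83
nΣx² − (Σx)² = 240071.28 − 234934.09 = 5137.19; nΣy² − (Σy)² = 1032.4 − 992.25 = 40.15
r = 62.83 / √(5137.19 × 40.15) = 62.83 / 454.1566 ≈ 0.138

0.138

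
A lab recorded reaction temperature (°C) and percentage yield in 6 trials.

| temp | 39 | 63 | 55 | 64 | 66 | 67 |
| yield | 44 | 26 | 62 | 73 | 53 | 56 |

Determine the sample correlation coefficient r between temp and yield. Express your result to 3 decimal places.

0.186

n = 6, Σx = 354, Σy = 314, Σx² = 21456, Σy² = 17730, Σxy = 18686
nΣxy − ΣxΣy = 112116 − 111156 = 960
nΣx² − (Σx)² = 128736 − 125316 = 3420; nΣy² − (Σy)² = 106380 − 98596 = 7784
r = 960 / √(3420 × 7784) = 960 / 5159.5814 ≈ 0.186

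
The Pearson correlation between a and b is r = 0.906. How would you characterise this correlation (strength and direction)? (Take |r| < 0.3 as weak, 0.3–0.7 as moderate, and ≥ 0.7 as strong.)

strong positive

r = 0.906 > 0 so the relationship is positive.
|r| = 0.906, which falls in the strong range.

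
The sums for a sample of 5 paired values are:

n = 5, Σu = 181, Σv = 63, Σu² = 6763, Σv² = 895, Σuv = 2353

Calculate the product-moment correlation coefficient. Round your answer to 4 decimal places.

0.4957

r = (nΣuv − ΣuΣv) / √[(nΣu² − (Σu)²)(nΣv² − (Σv)²)]
Numerator: 5×2353 − 181×63 = 362
Denominator: √[(33815 − 32761)(4475 − 3969)] = √[1054 × 506] = 730.2904
r = 362 / 730.2904 ≈ 0.4957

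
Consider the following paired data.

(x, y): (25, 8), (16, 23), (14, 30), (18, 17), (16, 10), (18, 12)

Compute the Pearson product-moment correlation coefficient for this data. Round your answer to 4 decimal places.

n = 6, Σx = 107, Σy = 100, Σx² = 1981, Σy² = 2026, Σxy = 1670
nΣxy − ΣxΣy = 10020 − 10700 = -680
nΣx² − (Σx)² = 11886 − 11449 = 437; nΣy² − (Σy)² = 12156 − 10000 = 2156
r = -680 / √(437 × 2156) = -680 / 970.6554 ≈ -0.7006

-0.7006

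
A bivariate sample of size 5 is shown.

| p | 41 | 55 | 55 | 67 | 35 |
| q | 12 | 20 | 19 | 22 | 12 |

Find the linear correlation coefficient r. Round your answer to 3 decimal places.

0.967

n = 5, Σp = 253, Σq = 85, Σp² = 13445, Σq² = 1533, Σpq = 4531
nΣpq − ΣpΣq = 22655 − 21505 = 1150
nΣp² − (Σp)² = 67225 − 64009 = 3216; nΣq² − (Σq)² = 7665 − 7225 = 440
r = 1150 / √(3216 × 440) = 1150 / 1189.5545 ≈ 0.967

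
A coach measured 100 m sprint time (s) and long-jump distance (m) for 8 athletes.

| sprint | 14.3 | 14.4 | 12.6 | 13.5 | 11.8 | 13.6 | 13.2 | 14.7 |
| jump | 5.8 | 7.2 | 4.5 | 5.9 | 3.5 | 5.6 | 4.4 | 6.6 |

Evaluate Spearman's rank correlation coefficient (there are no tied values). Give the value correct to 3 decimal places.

0.881

Rank sprint: 6, 7, 2, 4, 1, 5, 3, 8
Rank jump: 5, 8, 3, 6, 1, 4, 2, 7
d = rank(sprint) − rank(jump): 1, -1, -1, -2, 0, 1, 1, 1; Σd² = 10
ρ = 1 − 6Σd² / [n(n²−1)] = 1 − 6×10 / (8×63) = 1 − 60/504 ≈ 0.881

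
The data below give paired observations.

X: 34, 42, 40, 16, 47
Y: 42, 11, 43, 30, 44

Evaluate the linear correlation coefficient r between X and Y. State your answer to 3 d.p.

0.107

n = 5, ΣX = 179, ΣY = 170, ΣX² = 6985, ΣY² = 6570, ΣXY = 6158
nΣXY − ΣXΣY = 30790 − 30430 = 360
nΣX² − (ΣX)² = 34925 − 32041 = 2884; nΣY² − (ΣY)² = 32850 − 28900 = 3950
r = 360 / √(2884 × 3950) = 360 / 3375.1741 ≈ 0.107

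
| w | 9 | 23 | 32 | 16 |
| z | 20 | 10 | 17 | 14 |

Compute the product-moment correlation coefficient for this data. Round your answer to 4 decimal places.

n = 4, Σw = 80, Σz = 61, Σw² = 1890, Σz² = 985, Σwz = 1178
nΣwz − ΣwΣz = 4712 − 4880 = -168
nΣw² − (Σw)² = 7560 − 6400 = 1160; nΣz² − (Σz)² = 3940 − 3721 = 219
r = -168 / √(1160 × 219) = -168 / 504.0238 ≈ -0.3333

-0.3333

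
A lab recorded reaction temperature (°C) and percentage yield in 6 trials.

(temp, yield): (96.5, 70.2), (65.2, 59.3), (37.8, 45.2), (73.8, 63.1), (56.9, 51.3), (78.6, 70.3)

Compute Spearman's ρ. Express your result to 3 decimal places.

0.943

Rank temp: 6, 3, 1, 4, 2, 5
Rank yield: 5, 3, 1, 4, 2, 6
d = rank(temp) − rank(yield): 1, 0, 0, 0, 0, -1; Σd² = 2
ρ = 1 − 6Σd² / [n(n²−1)] = 1 − 6×2 / (6×35) = 1 − 12/210 ≈ 0.943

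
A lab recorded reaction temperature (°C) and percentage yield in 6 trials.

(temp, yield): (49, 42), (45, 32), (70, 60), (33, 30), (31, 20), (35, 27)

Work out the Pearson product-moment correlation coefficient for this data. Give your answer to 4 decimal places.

0.9710

n = 6, Σx = 263, Σy = 211, Σx² = 12601, Σy² = 8417, Σxy = 10253
nΣxy − ΣxΣy = 61518 − 55493 = 6025
nΣx² − (Σx)² = 75606 − 69169 = 6437; nΣy² − (Σy)² = 50502 − 44521 = 5981
r = 6025 / √(6437 × 5981) = 6025 / 6204.8124 ≈ 0.9710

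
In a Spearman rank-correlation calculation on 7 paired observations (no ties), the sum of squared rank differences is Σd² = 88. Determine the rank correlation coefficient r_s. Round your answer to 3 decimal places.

-0.571

ρ = 1 − 6Σd² / [n(n²−1)] = 1 − 6×88 / (7×48)
  = 1 − 528/336 = 1 − 1.5714 ≈ -0.571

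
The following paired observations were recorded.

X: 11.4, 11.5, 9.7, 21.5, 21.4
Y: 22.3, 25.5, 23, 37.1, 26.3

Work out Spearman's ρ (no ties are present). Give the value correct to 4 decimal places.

0.9000

Rank X: 2, 3, 1, 5, 4
Rank Y: 1, 3, 2, 5, 4
d = rank(X) − rank(Y): 1, 0, -1, 0, 0; Σd² = 2
ρ = 1 − 6Σd² / [n(n²−1)] = 1 − 6×2 / (5×24) = 1 − 12/120 ≈ 0.9000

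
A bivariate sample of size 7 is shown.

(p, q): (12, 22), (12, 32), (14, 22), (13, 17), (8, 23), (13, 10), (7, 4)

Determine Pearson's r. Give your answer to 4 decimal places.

0.3479

n = 7, Σp = 79, Σq = 130, Σp² = 935, Σq² = 2926, Σpq = 1519
nΣpq − ΣpΣq = 10633 − 10270 = 363
nΣp² − (Σp)² = 6545 − 6241 = 304; nΣq² − (Σq)² = 20482 − 16900 = 3582
r = 363 / √(304 × 3582) = 363 / 1043.5171 ≈ 0.3479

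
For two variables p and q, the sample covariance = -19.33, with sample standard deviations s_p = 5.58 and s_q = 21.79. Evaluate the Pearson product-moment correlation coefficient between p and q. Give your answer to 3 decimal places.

r = Cov(p,q) / (s_p · s_q) = -19.33 / (5.58 × 21.79)
  = -19.33 / 121.5882 ≈ -0.159

-0.159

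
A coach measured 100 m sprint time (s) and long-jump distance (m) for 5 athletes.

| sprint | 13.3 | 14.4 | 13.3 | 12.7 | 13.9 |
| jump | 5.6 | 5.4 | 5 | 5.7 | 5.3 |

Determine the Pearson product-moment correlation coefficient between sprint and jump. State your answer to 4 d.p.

n = 5, Σx = 67.6, Σy = 27, Σx² = 915.64, Σy² = 146.1, Σxy = 364.8
nΣxy − ΣxΣy = 1824 − 1825.2 = -1.2
nΣx² − (Σx)² = 4578.2 − 4569.76 = 8.44; nΣy² − (Σy)² = 730.5 − 729 = 1.5
r = -1.2 / √(8.44 × 1.5) = -1.2 / 3.5581 ≈ -0.3373

-0.3373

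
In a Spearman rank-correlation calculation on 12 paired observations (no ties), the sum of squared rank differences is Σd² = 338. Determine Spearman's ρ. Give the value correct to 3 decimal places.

-0.182

ρ = 1 − 6Σd² / [n(n²−1)] = 1 − 6×338 / (12×143)
  = 1 − 2028/1716 = 1 − 1.1818 ≈ -0.182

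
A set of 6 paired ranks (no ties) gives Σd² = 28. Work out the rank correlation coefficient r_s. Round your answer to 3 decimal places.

0.200

ρ = 1 − 6Σd² / [n(n²−1)] = 1 − 6×28 / (6×35)
  = 1 − 168/210 = 1 − 0.8000 ≈ 0.200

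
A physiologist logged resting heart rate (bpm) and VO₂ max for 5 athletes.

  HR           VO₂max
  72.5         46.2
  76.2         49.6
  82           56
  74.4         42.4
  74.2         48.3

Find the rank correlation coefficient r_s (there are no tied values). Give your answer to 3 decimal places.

Rank HR: 1, 4, 5, 3, 2
Rank VO₂max: 2, 4, 5, 1, 3
d = rank(HR) − rank(VO₂max): -1, 0, 0, 2, -1; Σd² = 6
ρ = 1 − 6Σd² / [n(n²−1)] = 1 − 6×6 / (5×24) = 1 − 36/120 ≈ 0.700

0.700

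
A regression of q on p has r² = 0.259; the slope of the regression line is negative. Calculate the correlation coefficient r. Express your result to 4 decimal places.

-0.5089

|r| = √0.259 = 0.5089
The association is negative, so r = −0.5089.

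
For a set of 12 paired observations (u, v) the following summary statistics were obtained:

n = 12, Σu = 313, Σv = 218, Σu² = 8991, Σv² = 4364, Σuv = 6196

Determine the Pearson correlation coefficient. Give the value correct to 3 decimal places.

r = (nΣuv − ΣuΣv) / √[(nΣu² − (Σu)²)(nΣv² − (Σv)²)]
Numerator: 12×6196 − 313×218 = 6118
Denominator: √[(107892 − 97969)(52368 − 47524)] = √[9923 × 4844] = 6933.0377
r = 6118 / 6933.0377 ≈ 0.882

0.882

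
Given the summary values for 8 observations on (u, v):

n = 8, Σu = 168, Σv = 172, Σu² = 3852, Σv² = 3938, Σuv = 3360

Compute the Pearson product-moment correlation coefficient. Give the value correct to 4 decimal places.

r = (nΣuv − ΣuΣv) / √[(nΣu² − (Σu)²)(nΣv² − (Σv)²)]
Numerator: 8×3360 − 168×172 = -2016
Denominator: √[(30816 − 28224)(31504 − 29584)] = √[2592 × 1920] = 2230.8384
r = -2016 / 2230.8384 ≈ -0.9037

-0.9037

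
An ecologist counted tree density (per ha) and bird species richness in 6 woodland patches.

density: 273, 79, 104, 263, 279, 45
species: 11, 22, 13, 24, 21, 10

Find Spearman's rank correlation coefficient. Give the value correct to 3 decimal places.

0.257

Rank density: 5, 2, 3, 4, 6, 1
Rank species: 2, 5, 3, 6, 4, 1
d = rank(density) − rank(species): 3, -3, 0, -2, 2, 0; Σd² = 26
ρ = 1 − 6Σd² / [n(n²−1)] = 1 − 6×26 / (6×35) = 1 − 156/210 ≈ 0.257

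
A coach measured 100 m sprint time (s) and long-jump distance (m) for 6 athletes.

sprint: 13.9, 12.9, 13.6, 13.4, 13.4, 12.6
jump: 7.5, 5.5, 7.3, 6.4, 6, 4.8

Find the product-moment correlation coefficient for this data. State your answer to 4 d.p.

0.9624

n = 6, Σx = 79.8, Σy = 37.5, Σx² = 1062.46, Σy² = 239.79, Σxy = 501.12
nΣxy − ΣxΣy = 3006.72 − 2992.5 = 14.22
nΣx² − (Σx)² = 6374.76 − 6368.04 = 6.72; nΣy² − (Σy)² = 1438.74 − 1406.25 = 32.49
r = 14.22 / √(6.72 × 32.49) = 14.22 / 14.7761 ≈ 0.9624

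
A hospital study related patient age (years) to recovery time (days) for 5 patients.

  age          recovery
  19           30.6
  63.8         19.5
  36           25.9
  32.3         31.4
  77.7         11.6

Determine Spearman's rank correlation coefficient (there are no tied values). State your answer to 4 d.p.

Rank age: 1, 4, 3, 2, 5
Rank recovery: 4, 2, 3, 5, 1
d = rank(age) − rank(recovery): -3, 2, 0, -3, 4; Σd² = 38
ρ = 1 − 6Σd² / [n(n²−1)] = 1 − 6×38 / (5×24) = 1 − 228/120 ≈ -0.9000

-0.9000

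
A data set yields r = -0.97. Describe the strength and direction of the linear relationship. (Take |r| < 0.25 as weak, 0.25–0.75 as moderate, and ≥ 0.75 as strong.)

strong negative

r = -0.97 < 0 so the relationship is negative.
|r| = 0.97, which falls in the strong range.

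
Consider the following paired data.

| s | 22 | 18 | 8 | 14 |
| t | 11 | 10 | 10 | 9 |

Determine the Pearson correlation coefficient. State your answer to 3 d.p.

0.547

n = 4, Σs = 62, Σt = 40, Σs² = 1068, Σt² = 402, Σst = 628
nΣst − ΣsΣt = 2512 − 2480 = 32
nΣs² − (Σs)² = 4272 − 3844 = 428; nΣt² − (Σt)² = 1608 − 1600 = 8
r = 32 / √(428 × 8) = 32 / 58.5150 ≈ 0.547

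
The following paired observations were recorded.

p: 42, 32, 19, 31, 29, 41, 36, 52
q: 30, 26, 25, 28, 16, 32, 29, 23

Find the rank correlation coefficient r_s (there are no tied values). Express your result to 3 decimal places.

0.405

Rank p: 7, 4, 1, 3, 2, 6, 5, 8
Rank q: 7, 4, 3, 5, 1, 8, 6, 2
d = rank(p) − rank(q): 0, 0, -2, -2, 1, -2, -1, 6; Σd² = 50
ρ = 1 − 6Σd² / [n(n²−1)] = 1 − 6×50 / (8×63) = 1 − 300/504 ≈ 0.405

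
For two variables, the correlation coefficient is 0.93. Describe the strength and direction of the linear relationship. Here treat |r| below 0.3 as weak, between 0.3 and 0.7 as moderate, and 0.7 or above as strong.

strong positive

r = 0.93 > 0 so the relationship is positive.
|r| = 0.93, which falls in the strong range.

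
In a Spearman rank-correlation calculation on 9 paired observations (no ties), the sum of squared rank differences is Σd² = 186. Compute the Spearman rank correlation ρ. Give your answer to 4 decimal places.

-0.5500

ρ = 1 − 6Σd² / [n(n²−1)] = 1 − 6×186 / (9×80)
  = 1 − 1116/720 = 1 − 1.55000 ≈ -0.5500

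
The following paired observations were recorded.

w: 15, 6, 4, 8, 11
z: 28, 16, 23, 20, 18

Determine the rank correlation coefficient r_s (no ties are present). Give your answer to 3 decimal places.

0.300

Rank w: 5, 2, 1, 3, 4
Rank z: 5, 1, 4, 3, 2
d = rank(w) − rank(z): 0, 1, -3, 0, 2; Σd² = 14
ρ = 1 − 6Σd² / [n(n²−1)] = 1 − 6×14 / (5×24) = 1 − 84/120 ≈ 0.300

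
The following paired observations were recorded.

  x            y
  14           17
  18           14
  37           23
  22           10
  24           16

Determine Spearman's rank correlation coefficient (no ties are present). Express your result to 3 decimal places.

0.300

Rank x: 1, 2, 5, 3, 4
Rank y: 4, 2, 5, 1, 3
d = rank(x) − rank(y): -3, 0, 0, 2, 1; Σd² = 14
ρ = 1 − 6Σd² / [n(n²−1)] = 1 − 6×14 / (5×24) = 1 − 84/120 ≈ 0.300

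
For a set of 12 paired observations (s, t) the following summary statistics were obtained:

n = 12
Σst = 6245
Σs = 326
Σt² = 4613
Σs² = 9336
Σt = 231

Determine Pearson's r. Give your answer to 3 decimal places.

r = (nΣst − ΣsΣt) / √[(nΣs² − (Σs)²)(nΣt² − (Σt)²)]
Numerator: 12×6245 − 326×231 = -366
Denominator: √[(112032 − 106276)(55356 − 53361)] = √[5756 × 1995] = 3388.6900
r = -366 / 3388.6900 ≈ -0.108

-0.108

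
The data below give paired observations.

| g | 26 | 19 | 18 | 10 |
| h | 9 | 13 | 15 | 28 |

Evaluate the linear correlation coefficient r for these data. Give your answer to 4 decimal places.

n = 4, Σg = 73, Σh = 65, Σg² = 1461, Σh² = 1259, Σgh = 1031
nΣgh − ΣgΣh = 4124 − 4745 = -621
nΣg² − (Σg)² = 5844 − 5329 = 515; nΣh² − (Σh)² = 5036 − 4225 = 811
r = -621 / √(515 × 811) = -621 / 646.2701 ≈ -0.9609

-0.9609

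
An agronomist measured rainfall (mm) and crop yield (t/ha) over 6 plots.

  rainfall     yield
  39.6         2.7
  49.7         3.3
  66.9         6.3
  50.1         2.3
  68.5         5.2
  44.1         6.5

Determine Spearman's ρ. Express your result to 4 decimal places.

0.1429

Rank rainfall: 1, 3, 5, 4, 6, 2
Rank yield: 2, 3, 5, 1, 4, 6
d = rank(rainfall) − rank(yield): -1, 0, 0, 3, 2, -4; Σd² = 30
ρ = 1 − 6Σd² / [n(n²−1)] = 1 − 6×30 / (6×35) = 1 − 180/210 ≈ 0.1429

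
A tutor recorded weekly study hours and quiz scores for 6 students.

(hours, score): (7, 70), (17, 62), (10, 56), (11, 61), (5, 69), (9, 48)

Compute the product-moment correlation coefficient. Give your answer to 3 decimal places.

-0.277

n = 6, Σx = 59, Σy = 366, Σx² = 665, Σy² = 22666, Σxy = 3552
nΣxy − ΣxΣy = 21312 − 21594 = -282
nΣx² − (Σx)² = 3990 − 3481 = 509; nΣy² − (Σy)² = 135996 − 133956 = 2040
r = -282 / √(509 × 2040) = -282 / 1018.9995 ≈ -0.277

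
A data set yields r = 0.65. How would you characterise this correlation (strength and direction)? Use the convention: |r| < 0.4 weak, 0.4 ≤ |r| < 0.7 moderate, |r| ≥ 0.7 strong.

r = 0.65 > 0 so the relationship is positive.
|r| = 0.65, which falls in the moderate range.

moderate positive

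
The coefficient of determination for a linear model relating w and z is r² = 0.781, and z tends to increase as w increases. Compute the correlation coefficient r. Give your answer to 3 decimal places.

|r| = √0.781 = 0.884
The association is positive, so r = 0.884.

0.884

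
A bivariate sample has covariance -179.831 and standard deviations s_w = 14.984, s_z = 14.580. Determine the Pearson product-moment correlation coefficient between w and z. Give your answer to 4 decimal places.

-0.8232

r = Cov(w,z) / (s_w · s_z) = -179.831 / (14.984 × 14.580)
  = -179.831 / 218.4667 ≈ -0.8232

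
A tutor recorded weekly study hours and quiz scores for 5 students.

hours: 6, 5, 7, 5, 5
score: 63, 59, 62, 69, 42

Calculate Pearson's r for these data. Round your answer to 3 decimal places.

n = 5, Σx = 28, Σy = 295, Σx² = 160, Σy² = 17819, Σxy = 1662
nΣxy − ΣxΣy = 8310 − 8260 = 50
nΣx² − (Σx)² = 800 − 784 = 16; nΣy² − (Σy)² = 89095 − 87025 = 2070
r = 50 / √(16 × 2070) = 50 / 181.9890 ≈ 0.275

0.275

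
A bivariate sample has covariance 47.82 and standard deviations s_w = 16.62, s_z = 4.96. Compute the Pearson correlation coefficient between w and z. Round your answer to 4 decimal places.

0.5801

r = Cov(w,z) / (s_w · s_z) = 47.82 / (16.62 × 4.96)
  = 47.82 / 82.4352 ≈ 0.5801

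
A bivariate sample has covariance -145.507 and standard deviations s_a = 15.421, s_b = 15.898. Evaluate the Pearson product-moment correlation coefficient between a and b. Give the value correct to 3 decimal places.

r = Cov(a,b) / (s_a · s_b) = -145.507 / (15.421 × 15.898)
  = -145.507 / 245.1631 ≈ -0.594

-0.594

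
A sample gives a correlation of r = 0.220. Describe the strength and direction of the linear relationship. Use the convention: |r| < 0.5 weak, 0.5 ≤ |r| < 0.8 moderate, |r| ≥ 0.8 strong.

r = 0.220 > 0 so the relationship is positive.
|r| = 0.220, which falls in the weak range.

weak positive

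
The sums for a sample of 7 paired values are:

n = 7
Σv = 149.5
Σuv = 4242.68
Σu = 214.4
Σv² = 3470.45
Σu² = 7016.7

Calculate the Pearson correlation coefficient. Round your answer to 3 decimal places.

r = (nΣuv − ΣuΣv) / √[(nΣu² − (Σu)²)(nΣv² − (Σv)²)]
Numerator: 7×4242.68 − 214.4×149.5 = -2354.04
Denominator: √[(49116.9 − 45967.36)(24293.15 − 22350.25)] = √[3149.54 × 1942.9] = 2473.7100
r = -2354.04 / 2473.7100 ≈ -0.952

-0.952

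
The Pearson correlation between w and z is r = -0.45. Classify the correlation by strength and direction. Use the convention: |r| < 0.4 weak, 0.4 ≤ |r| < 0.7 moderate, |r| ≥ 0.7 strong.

r = -0.45 < 0 so the relationship is negative.
|r| = 0.45, which falls in the moderate range.

moderate negative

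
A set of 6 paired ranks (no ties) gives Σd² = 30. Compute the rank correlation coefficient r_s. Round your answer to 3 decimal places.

0.143

ρ = 1 − 6Σd² / [n(n²−1)] = 1 − 6×30 / (6×35)
  = 1 − 180/210 = 1 − 0.8571 ≈ 0.143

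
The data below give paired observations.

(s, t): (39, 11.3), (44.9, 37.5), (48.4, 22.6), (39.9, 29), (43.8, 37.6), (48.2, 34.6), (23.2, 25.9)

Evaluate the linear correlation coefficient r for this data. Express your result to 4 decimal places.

0.2859

n = 7, Σs = 287.4, Σt = 198.5, Σs² = 12251.5, Σt² = 6167.43, Σst = 8290.87
nΣst − ΣsΣt = 58036.09 − 57048.9 = 987.19
nΣs² − (Σs)² = 85760.5 − 82598.76 = 3161.74; nΣt² − (Σt)² = 43172.01 − 39402.25 = 3769.76
r = 987.19 / √(3161.74 × 3769.76) = 987.19 / 3452.3906 ≈ 0.2859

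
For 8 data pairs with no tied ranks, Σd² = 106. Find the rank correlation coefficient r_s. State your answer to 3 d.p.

ρ = 1 − 6Σd² / [n(n²−1)] = 1 − 6×106 / (8×63)
  = 1 − 636/504 = 1 − 1.2619 ≈ -0.262

-0.262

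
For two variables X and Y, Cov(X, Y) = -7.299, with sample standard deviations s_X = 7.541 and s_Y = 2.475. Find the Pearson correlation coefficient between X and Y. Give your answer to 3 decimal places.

r = Cov(X,Y) / (s_X · s_Y) = -7.299 / (7.541 × 2.475)
  = -7.299 / 18.6640 ≈ -0.391

-0.391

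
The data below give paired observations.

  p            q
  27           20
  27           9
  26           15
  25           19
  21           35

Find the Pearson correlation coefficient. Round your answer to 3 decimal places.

n = 5, Σp = 126, Σq = 98, Σp² = 3200, Σq² = 2292, Σpq = 2383
nΣpq − ΣpΣq = 11915 − 12348 = -433
nΣp² − (Σp)² = 16000 − 15876 = 124; nΣq² − (Σq)² = 11460 − 9604 = 1856
r = -433 / √(124 × 1856) = -433 / 479.7333 ≈ -0.903

-0.903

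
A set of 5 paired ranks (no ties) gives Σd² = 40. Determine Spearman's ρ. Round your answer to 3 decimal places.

-1.000

ρ = 1 − 6Σd² / [n(n²−1)] = 1 − 6×40 / (5×24)
  = 1 − 240/120 = 1 − 2.0000 ≈ -1.000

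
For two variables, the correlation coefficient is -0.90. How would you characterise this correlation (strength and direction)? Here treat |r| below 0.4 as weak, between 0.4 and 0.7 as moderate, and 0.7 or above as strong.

r = -0.90 < 0 so the relationship is negative.
|r| = 0.90, which falls in the strong range.

strong negative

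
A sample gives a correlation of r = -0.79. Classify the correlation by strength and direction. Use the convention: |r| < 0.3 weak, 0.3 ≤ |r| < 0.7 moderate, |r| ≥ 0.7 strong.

strong negative

r = -0.79 < 0 so the relationship is negative.
|r| = 0.79, which falls in the strong range.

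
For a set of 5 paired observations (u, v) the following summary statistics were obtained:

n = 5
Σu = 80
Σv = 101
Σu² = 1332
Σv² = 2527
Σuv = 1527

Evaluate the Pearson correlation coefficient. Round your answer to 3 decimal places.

-0.559

r = (nΣuv − ΣuΣv) / √[(nΣu² − (Σu)²)(nΣv² − (Σv)²)]
Numerator: 5×1527 − 80×101 = -445
Denominator: √[(6660 − 6400)(12635 − 10201)] = √[260 × 2434] = 795.5124
r = -445 / 795.5124 ≈ -0.559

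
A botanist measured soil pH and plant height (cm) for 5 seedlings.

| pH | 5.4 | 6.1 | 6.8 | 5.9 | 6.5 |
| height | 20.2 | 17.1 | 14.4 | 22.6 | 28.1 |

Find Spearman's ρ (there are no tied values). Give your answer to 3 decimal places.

-0.300

Rank pH: 1, 3, 5, 2, 4
Rank height: 3, 2, 1, 4, 5
d = rank(pH) − rank(height): -2, 1, 4, -2, -1; Σd² = 26
ρ = 1 − 6Σd² / [n(n²−1)] = 1 − 6×26 / (5×24) = 1 − 156/120 ≈ -0.300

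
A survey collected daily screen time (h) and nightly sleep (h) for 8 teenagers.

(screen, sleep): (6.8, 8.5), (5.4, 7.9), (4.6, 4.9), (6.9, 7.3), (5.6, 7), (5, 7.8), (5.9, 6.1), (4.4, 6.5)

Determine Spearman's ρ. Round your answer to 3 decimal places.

Rank screen: 7, 4, 2, 8, 5, 3, 6, 1
Rank sleep: 8, 7, 1, 5, 4, 6, 2, 3
d = rank(screen) − rank(sleep): -1, -3, 1, 3, 1, -3, 4, -2; Σd² = 50
ρ = 1 − 6Σd² / [n(n²−1)] = 1 − 6×50 / (8×63) = 1 − 300/504 ≈ 0.405

0.405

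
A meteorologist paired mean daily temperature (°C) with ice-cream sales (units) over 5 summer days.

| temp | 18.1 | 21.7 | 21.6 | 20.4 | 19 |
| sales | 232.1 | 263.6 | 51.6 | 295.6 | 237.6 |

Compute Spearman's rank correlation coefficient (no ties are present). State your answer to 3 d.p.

0.200

Rank temp: 1, 5, 4, 3, 2
Rank sales: 2, 4, 1, 5, 3
d = rank(temp) − rank(sales): -1, 1, 3, -2, -1; Σd² = 16
ρ = 1 − 6Σd² / [n(n²−1)] = 1 − 6×16 / (5×24) = 1 − 96/120 ≈ 0.200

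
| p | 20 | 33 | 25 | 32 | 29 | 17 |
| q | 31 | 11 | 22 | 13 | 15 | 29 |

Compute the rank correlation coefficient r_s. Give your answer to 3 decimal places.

-0.943

Rank p: 2, 6, 3, 5, 4, 1
Rank q: 6, 1, 4, 2, 3, 5
d = rank(p) − rank(q): -4, 5, -1, 3, 1, -4; Σd² = 68
ρ = 1 − 6Σd² / [n(n²−1)] = 1 − 6×68 / (6×35) = 1 − 408/210 ≈ -0.943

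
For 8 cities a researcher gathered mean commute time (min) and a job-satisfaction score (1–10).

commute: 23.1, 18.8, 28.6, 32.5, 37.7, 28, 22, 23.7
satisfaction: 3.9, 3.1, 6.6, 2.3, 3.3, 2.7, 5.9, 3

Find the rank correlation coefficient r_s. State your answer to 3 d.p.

Rank commute: 3, 1, 6, 7, 8, 5, 2, 4
Rank satisfaction: 6, 4, 8, 1, 5, 2, 7, 3
d = rank(commute) − rank(satisfaction): -3, -3, -2, 6, 3, 3, -5, 1; Σd² = 102
ρ = 1 − 6Σd² / [n(n²−1)] = 1 − 6×102 / (8×63) = 1 − 612/504 ≈ -0.214

-0.214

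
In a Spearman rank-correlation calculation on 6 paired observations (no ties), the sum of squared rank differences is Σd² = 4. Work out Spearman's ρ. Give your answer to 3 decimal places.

0.886

ρ = 1 − 6Σd² / [n(n²−1)] = 1 − 6×4 / (6×35)
  = 1 − 24/210 = 1 − 0.1143 ≈ 0.886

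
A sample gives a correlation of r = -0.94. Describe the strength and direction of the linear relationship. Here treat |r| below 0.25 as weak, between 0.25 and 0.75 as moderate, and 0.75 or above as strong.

strong negative

r = -0.94 < 0 so the relationship is negative.
|r| = 0.94, which falls in the strong range.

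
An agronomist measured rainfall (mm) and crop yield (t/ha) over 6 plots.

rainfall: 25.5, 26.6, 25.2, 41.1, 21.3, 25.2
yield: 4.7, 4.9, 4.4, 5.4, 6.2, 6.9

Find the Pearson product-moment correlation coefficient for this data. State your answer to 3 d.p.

-0.128

n = 6, Σx = 164.9, Σy = 32.5, Σx² = 4770.79, Σy² = 180.67, Σxy = 888.95
nΣxy − ΣxΣy = 5333.7 − 5359.25 = -25.55
nΣx² − (Σx)² = 28624.74 − 27192.01 = 1432.73; nΣy² − (Σy)² = 1084.02 − 1056.25 = 27.77
r = -25.55 / √(1432.73 × 27.77) = -25.55 / 199.4666 ≈ -0.128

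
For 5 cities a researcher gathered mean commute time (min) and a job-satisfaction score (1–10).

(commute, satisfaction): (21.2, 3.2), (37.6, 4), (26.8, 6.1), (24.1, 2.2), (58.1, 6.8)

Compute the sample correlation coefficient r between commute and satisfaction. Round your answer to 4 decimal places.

0.6967

n = 5, Σx = 167.8, Σy = 22.3, Σx² = 6537.86, Σy² = 114.53, Σxy = 829.82
nΣxy − ΣxΣy = 4149.1 − 3741.94 = 407.16
nΣx² − (Σx)² = 32689.3 − 28156.84 = 4532.46; nΣy² − (Σy)² = 572.65 − 497.29 = 75.36
r = 407.16 / √(4532.46 × 75.36) = 407.16 / 584.4366 ≈ 0.6967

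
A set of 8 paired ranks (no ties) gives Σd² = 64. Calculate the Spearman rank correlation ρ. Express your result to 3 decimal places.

0.238

ρ = 1 − 6Σd² / [n(n²−1)] = 1 − 6×64 / (8×63)
  = 1 − 384/504 = 1 − 0.7619 ≈ 0.238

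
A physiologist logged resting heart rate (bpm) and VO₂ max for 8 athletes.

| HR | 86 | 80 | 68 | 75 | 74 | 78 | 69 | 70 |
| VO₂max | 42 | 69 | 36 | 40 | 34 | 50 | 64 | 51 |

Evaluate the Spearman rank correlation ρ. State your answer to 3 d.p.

Rank HR: 8, 7, 1, 5, 4, 6, 2, 3
Rank VO₂max: 4, 8, 2, 3, 1, 5, 7, 6
d = rank(HR) − rank(VO₂max): 4, -1, -1, 2, 3, 1, -5, -3; Σd² = 66
ρ = 1 − 6Σd² / [n(n²−1)] = 1 − 6×66 / (8×63) = 1 − 396/504 ≈ 0.214

0.214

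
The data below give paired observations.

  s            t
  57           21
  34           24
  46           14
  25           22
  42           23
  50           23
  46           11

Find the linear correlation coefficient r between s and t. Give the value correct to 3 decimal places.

-0.265

n = 7, Σs = 300, Σt = 138, Σs² = 13526, Σt² = 2876, Σst = 5829
nΣst − ΣsΣt = 40803 − 41400 = -597
nΣs² − (Σs)² = 94682 − 90000 = 4682; nΣt² − (Σt)² = 20132 − 19044 = 1088
r = -597 / √(4682 × 1088) = -597 / 2256.9927 ≈ -0.265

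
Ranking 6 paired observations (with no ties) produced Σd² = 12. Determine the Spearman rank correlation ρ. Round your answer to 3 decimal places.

0.657

ρ = 1 − 6Σd² / [n(n²−1)] = 1 − 6×12 / (6×35)
  = 1 − 72/210 = 1 − 0.3429 ≈ 0.657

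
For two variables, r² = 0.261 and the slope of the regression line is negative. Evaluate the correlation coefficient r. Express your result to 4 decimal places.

|r| = √0.261 = 0.5109
The association is negative, so r = −0.5109.

-0.5109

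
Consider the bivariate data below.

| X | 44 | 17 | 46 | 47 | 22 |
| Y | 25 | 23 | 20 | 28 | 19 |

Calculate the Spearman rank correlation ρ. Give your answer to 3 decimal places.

0.500

Rank X: 3, 1, 4, 5, 2
Rank Y: 4, 3, 2, 5, 1
d = rank(X) − rank(Y): -1, -2, 2, 0, 1; Σd² = 10
ρ = 1 − 6Σd² / [n(n²−1)] = 1 − 6×10 / (5×24) = 1 − 60/120 ≈ 0.500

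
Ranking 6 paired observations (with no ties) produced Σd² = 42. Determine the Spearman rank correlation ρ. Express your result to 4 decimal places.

-0.2000

ρ = 1 − 6Σd² / [n(n²−1)] = 1 − 6×42 / (6×35)
  = 1 − 252/210 = 1 − 1.20000 ≈ -0.2000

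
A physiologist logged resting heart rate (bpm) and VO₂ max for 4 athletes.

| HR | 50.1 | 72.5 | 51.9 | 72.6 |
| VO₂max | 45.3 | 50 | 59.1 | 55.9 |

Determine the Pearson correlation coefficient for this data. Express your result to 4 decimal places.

0.1257

n = 4, Σx = 247.1, Σy = 210.3, Σx² = 15730.63, Σy² = 11169.71, Σxy = 13020.16
nΣxy − ΣxΣy = 52080.64 − 51965.13 = 115.51
nΣx² − (Σx)² = 62922.52 − 61058.41 = 1864.11; nΣy² − (Σy)² = 44678.84 − 44226.09 = 452.75
r = 115.51 / √(1864.11 × 452.75) = 115.51 / 918.6816 ≈ 0.1257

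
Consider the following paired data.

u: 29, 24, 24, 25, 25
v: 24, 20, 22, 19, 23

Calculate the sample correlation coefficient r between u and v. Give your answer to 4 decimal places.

n = 5, Σu = 127, Σv = 108, Σu² = 3243, Σv² = 2350, Σuv = 2754
nΣuv − ΣuΣv = 13770 − 13716 = 54
nΣu² − (Σu)² = 16215 − 16129 = 86; nΣv² − (Σv)² = 11750 − 11664 = 86
r = 54 / √(86 × 86) = 54 / 86.0000 ≈ 0.6279

0.6279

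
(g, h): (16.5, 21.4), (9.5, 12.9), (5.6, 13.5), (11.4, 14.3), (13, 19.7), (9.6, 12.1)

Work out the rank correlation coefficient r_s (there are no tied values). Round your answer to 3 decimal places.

Rank g: 6, 2, 1, 4, 5, 3
Rank h: 6, 2, 3, 4, 5, 1
d = rank(g) − rank(h): 0, 0, -2, 0, 0, 2; Σd² = 8
ρ = 1 − 6Σd² / [n(n²−1)] = 1 − 6×8 / (6×35) = 1 − 48/210 ≈ 0.771

0.771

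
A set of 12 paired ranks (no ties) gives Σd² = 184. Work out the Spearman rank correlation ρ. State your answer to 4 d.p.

0.3566

ρ = 1 − 6Σd² / [n(n²−1)] = 1 − 6×184 / (12×143)
  = 1 − 1104/1716 = 1 − 0.64336 ≈ 0.3566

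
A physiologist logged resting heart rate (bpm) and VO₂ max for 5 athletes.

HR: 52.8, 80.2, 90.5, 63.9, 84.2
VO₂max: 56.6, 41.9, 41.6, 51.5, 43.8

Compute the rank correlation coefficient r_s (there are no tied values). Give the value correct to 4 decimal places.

-0.9000

Rank HR: 1, 3, 5, 2, 4
Rank VO₂max: 5, 2, 1, 4, 3
d = rank(HR) − rank(VO₂max): -4, 1, 4, -2, 1; Σd² = 38
ρ = 1 − 6Σd² / [n(n²−1)] = 1 − 6×38 / (5×24) = 1 − 228/120 ≈ -0.9000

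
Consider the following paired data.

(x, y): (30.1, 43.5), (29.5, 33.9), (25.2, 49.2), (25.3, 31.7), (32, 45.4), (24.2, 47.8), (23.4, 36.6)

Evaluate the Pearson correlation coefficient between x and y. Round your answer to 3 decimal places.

0.069

n = 7, Σx = 189.7, Σy = 288.1, Σx² = 5208.59, Σy² = 12152.55, Σxy = 7817.25
nΣxy − ΣxΣy = 54720.75 − 54652.57 = 68.18
nΣx² − (Σx)² = 36460.13 − 35986.09 = 474.04; nΣy² − (Σy)² = 85067.85 − 83001.61 = 2066.24
r = 68.18 / √(474.04 × 2066.24) = 68.18 / 989.6870 ≈ 0.069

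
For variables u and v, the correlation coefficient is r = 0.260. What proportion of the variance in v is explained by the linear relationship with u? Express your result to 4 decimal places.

0.0676

r² = (0.260)² = 0.0676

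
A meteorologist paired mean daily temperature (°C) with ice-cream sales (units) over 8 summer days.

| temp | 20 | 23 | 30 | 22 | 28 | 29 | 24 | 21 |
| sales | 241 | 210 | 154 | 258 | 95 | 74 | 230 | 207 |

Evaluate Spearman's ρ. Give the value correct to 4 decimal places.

-0.7143

Rank temp: 1, 4, 8, 3, 6, 7, 5, 2
Rank sales: 7, 5, 3, 8, 2, 1, 6, 4
d = rank(temp) − rank(sales): -6, -1, 5, -5, 4, 6, -1, -2; Σd² = 144
ρ = 1 − 6Σd² / [n(n²−1)] = 1 − 6×144 / (8×63) = 1 − 864/504 ≈ -0.7143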